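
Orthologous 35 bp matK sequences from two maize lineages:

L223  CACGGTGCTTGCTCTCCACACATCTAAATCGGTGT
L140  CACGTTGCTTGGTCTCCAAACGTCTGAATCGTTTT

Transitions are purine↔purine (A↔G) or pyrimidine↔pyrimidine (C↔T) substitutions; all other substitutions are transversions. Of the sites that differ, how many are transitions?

Differing sites — 5:G/T (Tv); 12:C/G (Tv); 19:C/A (Tv); 22:A/G (Ti); 26:A/G (Ti); 32:G/T (Tv); 34:G/T (Tv).
Of the 7 differences, 2 transitions and 5 transversions, so the answer is 2.

2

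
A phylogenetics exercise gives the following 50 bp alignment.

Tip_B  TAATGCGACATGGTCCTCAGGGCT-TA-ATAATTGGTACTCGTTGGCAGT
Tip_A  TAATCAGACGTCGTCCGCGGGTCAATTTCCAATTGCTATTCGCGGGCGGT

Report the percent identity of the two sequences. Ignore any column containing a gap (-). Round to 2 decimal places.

Excluding the 2 gap columns leaves 48 comparable sites.
Differing sites — 5:G/C; 6:C/A; 10:A/G; 12:G/C; 17:T/G; 19:A/G; 22:G/T; 24:T/A; 27:A/T; 29:A/C; 30:T/C; 36:G/C; 39:C/T; 43:T/C; 44:T/G; 48:A/G.
32 of the 48 comparable sites match, so the percent identity is 32/48 × 100 = 66.67%.

66.67%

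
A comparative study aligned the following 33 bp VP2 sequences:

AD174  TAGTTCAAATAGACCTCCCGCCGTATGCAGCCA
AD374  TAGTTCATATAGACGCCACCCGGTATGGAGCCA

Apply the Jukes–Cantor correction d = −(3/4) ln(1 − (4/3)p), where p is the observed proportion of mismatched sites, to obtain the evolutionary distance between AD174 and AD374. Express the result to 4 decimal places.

0.2493

The sequences differ at positions 8 (A/T), 15 (C/G), 16 (T/C), 18 (C/A), 20 (G/C), 22 (C/G), 28 (C/G).
p = 7/33 = 0.212121.
d = −0.75 · ln(1 − (4/3)·0.212121) = −0.75 · ln(0.717172) = −0.75 · (-0.332440) = 0.2493.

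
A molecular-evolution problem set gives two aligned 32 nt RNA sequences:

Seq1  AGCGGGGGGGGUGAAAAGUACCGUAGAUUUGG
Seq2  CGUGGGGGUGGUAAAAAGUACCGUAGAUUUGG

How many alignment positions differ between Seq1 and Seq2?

The sequences differ at positions 1 (A/C), 3 (C/U), 9 (G/U), 13 (G/A).
That gives 4 mismatches out of 32 aligned sites, so the Hamming distance is 4.

4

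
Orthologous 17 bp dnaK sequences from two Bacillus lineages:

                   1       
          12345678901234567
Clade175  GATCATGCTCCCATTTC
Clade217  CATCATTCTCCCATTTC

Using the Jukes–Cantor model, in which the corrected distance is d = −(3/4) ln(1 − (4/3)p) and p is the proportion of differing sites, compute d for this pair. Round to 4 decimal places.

The sequences differ at positions 1 (G/C), 7 (G/T).
p = 2/17 = 0.117647.
d = −0.75 · ln(1 − (4/3)·0.117647) = −0.75 · ln(0.843137) = −0.75 · (-0.170626) = 0.1280.

0.1280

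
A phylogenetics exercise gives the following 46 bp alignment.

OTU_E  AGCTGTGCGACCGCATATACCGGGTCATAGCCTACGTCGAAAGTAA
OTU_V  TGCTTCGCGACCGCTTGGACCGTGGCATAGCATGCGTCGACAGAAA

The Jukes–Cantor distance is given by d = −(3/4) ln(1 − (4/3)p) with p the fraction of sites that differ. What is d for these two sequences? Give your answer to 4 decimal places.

Differing sites — 1:A/T; 5:G/T; 6:T/C; 15:A/T; 17:A/G; 18:T/G; 23:G/T; 25:T/G; 32:C/A; 34:A/G; 41:A/C; 44:T/A.
p = 12/46 = 0.260870.
d = −0.75 · ln(1 − (4/3)·0.260870) = −0.75 · ln(0.652173) = −0.75 · (-0.427445) = 0.3206.

0.3206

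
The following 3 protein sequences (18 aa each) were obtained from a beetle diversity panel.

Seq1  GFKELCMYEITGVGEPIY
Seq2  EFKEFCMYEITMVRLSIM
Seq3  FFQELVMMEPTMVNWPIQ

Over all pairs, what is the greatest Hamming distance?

Pairwise Hamming distances:
  Seq1 vs Seq2: 7
  Seq1 vs Seq3: 9
  Seq2 vs Seq3: 10
The largest is 10, between Seq2 and Seq3.

10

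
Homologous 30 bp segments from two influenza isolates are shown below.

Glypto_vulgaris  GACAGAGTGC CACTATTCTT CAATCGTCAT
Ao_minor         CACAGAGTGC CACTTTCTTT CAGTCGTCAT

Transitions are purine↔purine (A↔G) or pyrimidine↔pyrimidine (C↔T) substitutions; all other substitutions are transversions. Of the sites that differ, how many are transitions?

3

The sequences differ at positions 1 (G/C, transversion), 15 (A/T, transversion), 17 (T/C, transition), 18 (C/T, transition), 23 (A/G, transition).
Of the 5 differences, 3 transitions and 2 transversions, so the answer is 3.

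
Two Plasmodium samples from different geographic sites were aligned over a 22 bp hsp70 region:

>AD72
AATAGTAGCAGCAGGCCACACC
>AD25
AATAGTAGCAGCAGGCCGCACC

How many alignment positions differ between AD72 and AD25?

Differing sites — 18:A/G.
That gives 1 mismatch out of 22 aligned sites, so the Hamming distance is 1.

1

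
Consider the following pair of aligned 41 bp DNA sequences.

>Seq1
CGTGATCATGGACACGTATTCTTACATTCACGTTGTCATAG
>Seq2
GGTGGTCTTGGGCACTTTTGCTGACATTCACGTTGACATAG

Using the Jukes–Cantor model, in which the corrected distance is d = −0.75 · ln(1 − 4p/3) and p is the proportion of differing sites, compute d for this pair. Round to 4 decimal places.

0.2597

Mismatches occur at site 1 (C→G), site 5 (A→G), site 8 (A→T), site 12 (A→G), site 16 (G→T), site 18 (A→T), site 20 (T→G), site 23 (T→G), site 36 (T→A).
p = 9/41 = 0.219512.
d = −0.75 · ln(1 − (4/3)·0.219512) = −0.75 · ln(0.707317) = −0.75 · (-0.346276) = 0.2597.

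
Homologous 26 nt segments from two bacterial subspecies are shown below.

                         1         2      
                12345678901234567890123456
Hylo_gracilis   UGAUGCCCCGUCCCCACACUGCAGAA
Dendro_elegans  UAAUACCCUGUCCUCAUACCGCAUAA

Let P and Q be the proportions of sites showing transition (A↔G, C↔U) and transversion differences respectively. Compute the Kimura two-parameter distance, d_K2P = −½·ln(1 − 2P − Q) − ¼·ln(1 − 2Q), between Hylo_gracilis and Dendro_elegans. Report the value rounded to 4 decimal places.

The sequences differ at positions 2 (G/A, transition), 5 (G/A, transition), 9 (C/U, transition), 14 (C/U, transition), 17 (C/U, transition), 20 (U/C, transition), 24 (G/U, transversion).
Of the 7 differences, 6 transitions and 1 transversion over 26 sites: P = 6/26 = 0.230769, Q = 1/26 = 0.038462.
d = −0.5·ln(0.500000) − 0.25·ln(0.923076) = −0.5·(-0.693147) − 0.25·(-0.080044) = 0.3666.

0.3666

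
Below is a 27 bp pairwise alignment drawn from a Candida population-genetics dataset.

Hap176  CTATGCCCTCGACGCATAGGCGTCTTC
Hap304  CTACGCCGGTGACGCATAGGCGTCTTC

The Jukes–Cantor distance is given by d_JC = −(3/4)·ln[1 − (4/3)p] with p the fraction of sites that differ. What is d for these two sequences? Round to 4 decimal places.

0.1650

The sequences differ at positions 4 (T/C), 8 (C/G), 9 (T/G), 10 (C/T).
p = 4/27 = 0.148148.
d = −0.75 · ln(1 − (4/3)·0.148148) = −0.75 · ln(0.802469) = −0.75 · (-0.220062) = 0.1650.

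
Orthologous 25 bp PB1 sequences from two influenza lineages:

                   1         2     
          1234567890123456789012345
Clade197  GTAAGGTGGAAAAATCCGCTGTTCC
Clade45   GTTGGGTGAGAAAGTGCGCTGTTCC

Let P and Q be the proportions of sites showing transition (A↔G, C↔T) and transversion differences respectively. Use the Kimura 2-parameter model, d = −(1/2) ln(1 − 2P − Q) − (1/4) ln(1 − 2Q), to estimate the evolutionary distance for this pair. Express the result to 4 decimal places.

0.2990

Mismatches occur at site 3 (A↔T, transversion), site 4 (A↔G, transition), site 9 (G↔A, transition), site 10 (A↔G, transition), site 14 (A↔G, transition), site 16 (C↔G, transversion).
Of the 6 differences, 4 transitions and 2 transversions over 25 sites: P = 4/25 = 0.160000, Q = 2/25 = 0.080000.
d = −0.5·ln(0.600000) − 0.25·ln(0.840000) = −0.5·(-0.510826) − 0.25·(-0.174353) = 0.2990.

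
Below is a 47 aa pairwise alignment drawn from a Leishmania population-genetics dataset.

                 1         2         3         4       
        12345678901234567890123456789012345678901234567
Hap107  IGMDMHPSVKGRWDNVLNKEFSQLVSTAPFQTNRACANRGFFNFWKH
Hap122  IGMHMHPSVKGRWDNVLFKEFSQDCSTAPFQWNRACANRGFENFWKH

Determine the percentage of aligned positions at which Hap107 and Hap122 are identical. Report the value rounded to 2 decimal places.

87.23%

Differing sites — 4:D/H; 18:N/F; 24:L/D; 25:V/C; 32:T/W; 42:F/E.
41 of the 47 sites match, so the percent identity is 41/47 × 100 = 87.23%.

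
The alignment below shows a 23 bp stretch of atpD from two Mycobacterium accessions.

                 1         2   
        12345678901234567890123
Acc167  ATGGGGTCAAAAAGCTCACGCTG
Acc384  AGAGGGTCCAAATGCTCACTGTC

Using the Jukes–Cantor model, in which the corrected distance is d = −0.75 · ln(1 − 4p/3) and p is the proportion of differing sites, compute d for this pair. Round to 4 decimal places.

0.3904

Differing sites — 2:T/G; 3:G/A; 9:A/C; 13:A/T; 20:G/T; 21:C/G; 23:G/C.
p = 7/23 = 0.304348.
d = −0.75 · ln(1 − (4/3)·0.304348) = −0.75 · ln(0.594203) = −0.75 · (-0.520534) = 0.3904.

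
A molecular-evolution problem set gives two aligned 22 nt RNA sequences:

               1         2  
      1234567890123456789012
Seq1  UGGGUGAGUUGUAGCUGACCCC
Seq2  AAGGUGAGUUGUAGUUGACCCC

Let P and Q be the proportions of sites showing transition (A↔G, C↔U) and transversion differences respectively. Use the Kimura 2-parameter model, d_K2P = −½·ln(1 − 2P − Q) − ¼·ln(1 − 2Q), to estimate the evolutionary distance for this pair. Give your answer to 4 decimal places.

0.1527

Mismatches occur at site 1 (U→A, transversion), site 2 (G→A, transition), site 15 (C→U, transition).
Of the 3 differences, 2 transitions and 1 transversion over 22 sites: P = 2/22 = 0.090909, Q = 1/22 = 0.045455.
d = −0.5·ln(0.772727) − 0.25·ln(0.909090) = −0.5·(-0.257829) − 0.25·(-0.095311) = 0.1527.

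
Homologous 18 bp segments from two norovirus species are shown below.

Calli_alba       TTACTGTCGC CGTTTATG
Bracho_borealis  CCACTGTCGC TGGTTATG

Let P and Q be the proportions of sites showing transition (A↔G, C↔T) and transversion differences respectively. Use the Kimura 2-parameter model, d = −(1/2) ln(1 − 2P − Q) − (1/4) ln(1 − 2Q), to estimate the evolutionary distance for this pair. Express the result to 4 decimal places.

0.2757

The sequences differ at positions 1 (T/C, transition), 2 (T/C, transition), 11 (C/T, transition), 13 (T/G, transversion).
Of the 4 differences, 3 transitions and 1 transversion over 18 sites: P = 3/18 = 0.166667, Q = 1/18 = 0.055556.
d = −0.5·ln(0.611110) − 0.25·ln(0.888888) = −0.5·(-0.492478) − 0.25·(-0.117784) = 0.2757.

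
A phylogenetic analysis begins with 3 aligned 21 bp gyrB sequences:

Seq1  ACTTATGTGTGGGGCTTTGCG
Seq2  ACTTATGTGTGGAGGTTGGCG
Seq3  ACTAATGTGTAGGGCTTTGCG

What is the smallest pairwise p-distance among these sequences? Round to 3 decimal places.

Pairwise Hamming distances:
  Seq1 vs Seq2: 3
  Seq1 vs Seq3: 2
  Seq2 vs Seq3: 5
The smallest is 2 mismatches, between Seq1 and Seq3; p = 2/21 = 0.095.

0.095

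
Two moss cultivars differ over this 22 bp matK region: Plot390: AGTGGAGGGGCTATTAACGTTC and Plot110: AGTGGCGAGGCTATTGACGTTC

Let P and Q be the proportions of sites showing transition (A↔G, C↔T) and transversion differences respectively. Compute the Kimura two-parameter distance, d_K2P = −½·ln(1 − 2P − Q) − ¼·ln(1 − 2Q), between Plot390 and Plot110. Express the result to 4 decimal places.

0.1527

Mismatches occur at site 6 (A↔C, transversion), site 8 (G↔A, transition), site 16 (A↔G, transition).
Of the 3 differences, 2 transitions and 1 transversion over 22 sites: P = 2/22 = 0.090909, Q = 1/22 = 0.045455.
d = −0.5·ln(0.772727) − 0.25·ln(0.909090) = −0.5·(-0.257829) − 0.25·(-0.095311) = 0.1527.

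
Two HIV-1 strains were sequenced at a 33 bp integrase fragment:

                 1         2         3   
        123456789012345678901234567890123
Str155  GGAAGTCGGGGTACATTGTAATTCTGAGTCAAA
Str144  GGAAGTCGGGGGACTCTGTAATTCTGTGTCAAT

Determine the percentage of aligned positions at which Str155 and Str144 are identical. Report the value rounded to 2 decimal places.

Mismatches occur at site 12 (T→G), site 15 (A→T), site 16 (T→C), site 27 (A→T), site 33 (A→T).
28 of the 33 sites match, so the percent identity is 28/33 × 100 = 84.85%.

84.85%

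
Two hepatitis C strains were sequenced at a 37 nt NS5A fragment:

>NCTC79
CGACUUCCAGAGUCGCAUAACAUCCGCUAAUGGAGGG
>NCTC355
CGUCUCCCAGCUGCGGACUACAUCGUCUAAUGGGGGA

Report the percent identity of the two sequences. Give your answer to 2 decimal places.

Mismatches occur at site 3 (A→U), site 6 (U→C), site 11 (A→C), site 12 (G→U), site 13 (U→G), site 16 (C→G), site 18 (U→C), site 19 (A→U), site 25 (C→G), site 26 (G→U), site 34 (A→G), site 37 (G→A).
25 of the 37 sites match, so the percent identity is 25/37 × 100 = 67.57%.

67.57%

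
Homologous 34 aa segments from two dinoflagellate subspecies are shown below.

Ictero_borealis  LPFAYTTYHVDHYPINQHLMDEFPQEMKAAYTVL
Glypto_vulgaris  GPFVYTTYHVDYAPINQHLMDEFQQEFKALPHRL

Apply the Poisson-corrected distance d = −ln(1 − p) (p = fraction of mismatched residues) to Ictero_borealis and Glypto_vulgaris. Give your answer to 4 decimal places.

0.3483

Mismatches occur at site 1 (L↔G), site 4 (A↔V), site 12 (H↔Y), site 13 (Y↔A), site 24 (P↔Q), site 27 (M↔F), site 30 (A↔L), site 31 (Y↔P), site 32 (T↔H), site 33 (V↔R).
p = 10/34 = 0.294118.
d = −ln(1 − 0.294118) = −ln(0.705882) = 0.3483.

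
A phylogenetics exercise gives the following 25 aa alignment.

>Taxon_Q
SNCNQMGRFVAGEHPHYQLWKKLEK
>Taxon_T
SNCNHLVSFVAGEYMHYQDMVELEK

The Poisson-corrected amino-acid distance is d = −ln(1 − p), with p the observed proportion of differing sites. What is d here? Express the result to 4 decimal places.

0.5108

The sequences differ at positions 5 (Q/H), 6 (M/L), 7 (G/V), 8 (R/S), 14 (H/Y), 15 (P/M), 19 (L/D), 20 (W/M), 21 (K/V), 22 (K/E).
p = 10/25 = 0.400000.
d = −ln(1 − 0.400000) = −ln(0.600000) = 0.5108.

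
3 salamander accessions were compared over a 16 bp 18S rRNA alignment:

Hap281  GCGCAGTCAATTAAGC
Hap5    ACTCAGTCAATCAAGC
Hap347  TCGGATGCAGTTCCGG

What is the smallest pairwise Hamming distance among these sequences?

Pairwise Hamming distances:
  Hap281 vs Hap5: 3
  Hap281 vs Hap347: 8
  Hap5 vs Hap347: 10
The smallest is 3, between Hap281 and Hap5.

3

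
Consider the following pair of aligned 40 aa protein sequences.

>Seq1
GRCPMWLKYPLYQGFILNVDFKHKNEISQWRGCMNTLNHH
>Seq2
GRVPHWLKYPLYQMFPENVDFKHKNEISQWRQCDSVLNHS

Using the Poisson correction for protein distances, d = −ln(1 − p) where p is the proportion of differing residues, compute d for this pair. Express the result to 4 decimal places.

0.2877

Mismatches occur at site 3 (C↔V), site 5 (M↔H), site 14 (G↔M), site 16 (I↔P), site 17 (L↔E), site 32 (G↔Q), site 34 (M↔D), site 35 (N↔S), site 36 (T↔V), site 40 (H↔S).
p = 10/40 = 0.250000.
d = −ln(1 − 0.250000) = −ln(0.750000) = 0.2877.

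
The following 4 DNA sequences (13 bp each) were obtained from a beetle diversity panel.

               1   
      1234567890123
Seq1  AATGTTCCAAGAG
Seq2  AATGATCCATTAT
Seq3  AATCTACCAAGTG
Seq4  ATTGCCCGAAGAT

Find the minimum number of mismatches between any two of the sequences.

Pairwise Hamming distances:
  Seq1 vs Seq2: 4
  Seq1 vs Seq3: 3
  Seq1 vs Seq4: 5
  Seq2 vs Seq3: 7
  Seq2 vs Seq4: 6
  Seq3 vs Seq4: 7
The smallest is 3, between Seq1 and Seq3.

3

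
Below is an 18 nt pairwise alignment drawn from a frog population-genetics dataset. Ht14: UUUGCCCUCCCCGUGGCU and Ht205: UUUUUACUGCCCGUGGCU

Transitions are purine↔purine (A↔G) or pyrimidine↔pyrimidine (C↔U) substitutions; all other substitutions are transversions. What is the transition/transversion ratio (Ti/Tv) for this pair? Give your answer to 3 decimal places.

Differing sites — 4:G/U (Tv); 5:C/U (Ti); 6:C/A (Tv); 9:C/G (Tv).
Of the 4 differences, 1 transition and 3 transversions, so Ti/Tv = 1/3 = 0.333.

0.333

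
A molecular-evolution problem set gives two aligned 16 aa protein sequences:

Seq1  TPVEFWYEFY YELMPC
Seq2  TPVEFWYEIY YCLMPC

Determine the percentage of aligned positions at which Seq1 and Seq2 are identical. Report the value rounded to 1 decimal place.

87.5%

The sequences differ at positions 9 (F/I), 12 (E/C).
14 of the 16 sites match, so the percent identity is 14/16 × 100 = 87.5%.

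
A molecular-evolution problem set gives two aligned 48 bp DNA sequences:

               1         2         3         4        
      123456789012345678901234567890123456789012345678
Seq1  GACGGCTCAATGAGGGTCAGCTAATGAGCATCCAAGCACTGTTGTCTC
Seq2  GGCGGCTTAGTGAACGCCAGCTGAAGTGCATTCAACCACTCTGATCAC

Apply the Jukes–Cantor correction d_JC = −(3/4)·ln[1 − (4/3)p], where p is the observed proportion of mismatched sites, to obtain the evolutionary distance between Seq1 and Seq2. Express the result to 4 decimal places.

0.4042

Mismatches occur at site 2 (A/G), site 8 (C/T), site 10 (A/G), site 14 (G/A), site 15 (G/C), site 17 (T/C), site 23 (A/G), site 25 (T/A), site 27 (A/T), site 32 (C/T), site 36 (G/C), site 41 (G/C), site 43 (T/G), site 44 (G/A), site 47 (T/A).
p = 15/48 = 0.312500.
d = −0.75 · ln(1 − (4/3)·0.312500) = −0.75 · ln(0.583333) = −0.75 · (-0.538997) = 0.4042.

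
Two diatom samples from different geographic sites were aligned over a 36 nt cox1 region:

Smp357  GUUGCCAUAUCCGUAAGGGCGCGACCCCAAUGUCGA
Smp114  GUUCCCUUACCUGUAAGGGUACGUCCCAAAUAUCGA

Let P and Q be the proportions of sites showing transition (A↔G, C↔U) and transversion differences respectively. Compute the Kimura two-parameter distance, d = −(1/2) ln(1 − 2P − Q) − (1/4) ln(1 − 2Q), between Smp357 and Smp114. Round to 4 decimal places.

Differing sites — 4:G/C (Tv); 7:A/U (Tv); 10:U/C (Ti); 12:C/U (Ti); 20:C/U (Ti); 21:G/A (Ti); 24:A/U (Tv); 28:C/A (Tv); 32:G/A (Ti).
Of the 9 differences, 5 transitions and 4 transversions over 36 sites: P = 5/36 = 0.138889, Q = 4/36 = 0.111111.
d = −0.5·ln(0.611111) − 0.25·ln(0.777778) = −0.5·(-0.492477) − 0.25·(-0.251314) = 0.3091.

0.3091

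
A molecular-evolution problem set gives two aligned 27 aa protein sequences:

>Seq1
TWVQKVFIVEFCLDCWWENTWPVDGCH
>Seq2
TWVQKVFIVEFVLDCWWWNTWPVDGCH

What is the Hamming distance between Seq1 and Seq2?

2

Mismatches occur at site 12 (C↔V), site 18 (E↔W).
That gives 2 mismatches out of 27 aligned sites, so the Hamming distance is 2.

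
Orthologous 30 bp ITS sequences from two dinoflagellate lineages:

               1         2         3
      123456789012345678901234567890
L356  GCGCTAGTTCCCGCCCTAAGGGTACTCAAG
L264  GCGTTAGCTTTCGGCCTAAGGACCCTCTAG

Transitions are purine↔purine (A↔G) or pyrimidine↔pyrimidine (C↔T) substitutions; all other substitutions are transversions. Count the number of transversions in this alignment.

The sequences differ at positions 4 (C/T, transition), 8 (T/C, transition), 10 (C/T, transition), 11 (C/T, transition), 14 (C/G, transversion), 22 (G/A, transition), 23 (T/C, transition), 24 (A/C, transversion), 28 (A/T, transversion).
Of the 9 differences, 6 transitions and 3 transversions, so the answer is 3.

3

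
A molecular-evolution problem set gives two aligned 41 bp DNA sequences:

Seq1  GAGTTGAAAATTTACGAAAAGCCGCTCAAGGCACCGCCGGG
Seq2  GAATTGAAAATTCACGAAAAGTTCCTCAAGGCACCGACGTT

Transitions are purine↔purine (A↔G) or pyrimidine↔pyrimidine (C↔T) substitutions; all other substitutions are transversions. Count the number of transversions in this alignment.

4

The sequences differ at positions 3 (G/A, transition), 13 (T/C, transition), 22 (C/T, transition), 23 (C/T, transition), 24 (G/C, transversion), 37 (C/A, transversion), 40 (G/T, transversion), 41 (G/T, transversion).
Of the 8 differences, 4 transitions and 4 transversions, so the answer is 4.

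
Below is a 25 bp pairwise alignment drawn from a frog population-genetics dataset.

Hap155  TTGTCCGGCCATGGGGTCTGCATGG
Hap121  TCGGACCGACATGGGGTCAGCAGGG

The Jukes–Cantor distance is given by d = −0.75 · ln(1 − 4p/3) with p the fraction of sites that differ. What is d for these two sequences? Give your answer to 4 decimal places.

0.3505

Mismatches occur at site 2 (T/C), site 4 (T/G), site 5 (C/A), site 7 (G/C), site 9 (C/A), site 19 (T/A), site 23 (T/G).
p = 7/25 = 0.280000.
d = −0.75 · ln(1 − (4/3)·0.280000) = −0.75 · ln(0.626667) = −0.75 · (-0.467340) = 0.3505.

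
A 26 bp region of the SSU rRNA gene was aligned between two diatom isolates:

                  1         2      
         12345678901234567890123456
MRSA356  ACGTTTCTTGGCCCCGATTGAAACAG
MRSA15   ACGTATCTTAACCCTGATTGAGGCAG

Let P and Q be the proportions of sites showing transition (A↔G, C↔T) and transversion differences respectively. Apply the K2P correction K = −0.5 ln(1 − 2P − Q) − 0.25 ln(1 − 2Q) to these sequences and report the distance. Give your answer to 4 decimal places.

The sequences differ at positions 5 (T/A, transversion), 10 (G/A, transition), 11 (G/A, transition), 15 (C/T, transition), 22 (A/G, transition), 23 (A/G, transition).
Of the 6 differences, 5 transitions and 1 transversion over 26 sites: P = 5/26 = 0.192308, Q = 1/26 = 0.038462.
d = −0.5·ln(0.576922) − 0.25·ln(0.923076) = −0.5·(-0.550048) − 0.25·(-0.080044) = 0.2950.

0.2950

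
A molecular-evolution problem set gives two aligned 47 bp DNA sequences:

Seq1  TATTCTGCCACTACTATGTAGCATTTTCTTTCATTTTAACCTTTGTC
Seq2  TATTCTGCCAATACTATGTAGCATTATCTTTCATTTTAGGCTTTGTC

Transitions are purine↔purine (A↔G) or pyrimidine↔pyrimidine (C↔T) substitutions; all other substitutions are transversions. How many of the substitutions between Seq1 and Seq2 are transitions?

Mismatches occur at site 11 (C→A, transversion), site 26 (T→A, transversion), site 39 (A→G, transition), site 40 (C→G, transversion).
Of the 4 differences, 1 transition and 3 transversions, so the answer is 1.

1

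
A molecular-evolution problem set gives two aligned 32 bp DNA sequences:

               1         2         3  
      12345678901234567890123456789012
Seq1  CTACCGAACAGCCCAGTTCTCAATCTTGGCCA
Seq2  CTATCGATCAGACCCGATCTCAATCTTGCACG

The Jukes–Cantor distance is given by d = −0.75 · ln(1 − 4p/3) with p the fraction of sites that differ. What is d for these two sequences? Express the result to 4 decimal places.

0.3041

Mismatches occur at site 4 (C→T), site 8 (A→T), site 12 (C→A), site 15 (A→C), site 17 (T→A), site 29 (G→C), site 30 (C→A), site 32 (A→G).
p = 8/32 = 0.250000.
d = −0.75 · ln(1 − (4/3)·0.250000) = −0.75 · ln(0.666667) = −0.75 · (-0.405465) = 0.3041.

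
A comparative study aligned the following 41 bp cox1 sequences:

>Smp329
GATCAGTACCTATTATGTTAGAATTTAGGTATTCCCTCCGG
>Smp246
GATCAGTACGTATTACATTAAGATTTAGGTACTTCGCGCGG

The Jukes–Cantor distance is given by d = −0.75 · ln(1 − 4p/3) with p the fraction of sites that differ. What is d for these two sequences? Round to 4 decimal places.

0.2950

Differing sites — 10:C/G; 16:T/C; 17:G/A; 21:G/A; 22:A/G; 32:T/C; 34:C/T; 36:C/G; 37:T/C; 38:C/G.
p = 10/41 = 0.243902.
d = −0.75 · ln(1 − (4/3)·0.243902) = −0.75 · ln(0.674797) = −0.75 · (-0.393343) = 0.2950.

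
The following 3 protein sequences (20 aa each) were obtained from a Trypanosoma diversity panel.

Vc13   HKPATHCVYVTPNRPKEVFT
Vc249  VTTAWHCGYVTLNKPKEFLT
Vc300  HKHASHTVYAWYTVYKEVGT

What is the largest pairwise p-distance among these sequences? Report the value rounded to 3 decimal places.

Pairwise Hamming distances:
  Vc13 vs Vc249: 9
  Vc13 vs Vc300: 10
  Vc249 vs Vc300: 14
The largest is 14 mismatches, between Vc249 and Vc300; p = 14/20 = 0.700.

0.700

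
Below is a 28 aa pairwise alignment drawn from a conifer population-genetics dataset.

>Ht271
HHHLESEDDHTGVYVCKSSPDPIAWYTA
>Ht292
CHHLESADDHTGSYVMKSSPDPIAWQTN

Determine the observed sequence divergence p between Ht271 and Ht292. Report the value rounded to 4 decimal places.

Mismatches occur at site 1 (H/C), site 7 (E/A), site 13 (V/S), site 16 (C/M), site 26 (Y/Q), site 28 (A/N).
There are 6 differences over 28 sites, so p = 6/28 = 0.2143.

0.2143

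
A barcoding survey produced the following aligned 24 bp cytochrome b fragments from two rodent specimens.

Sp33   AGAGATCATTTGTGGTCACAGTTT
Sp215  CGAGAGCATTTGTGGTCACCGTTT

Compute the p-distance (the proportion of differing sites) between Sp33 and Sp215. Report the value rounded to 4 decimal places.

0.1250

Differing sites — 1:A/C; 6:T/G; 20:A/C.
There are 3 differences over 24 sites, so p = 3/24 = 0.1250.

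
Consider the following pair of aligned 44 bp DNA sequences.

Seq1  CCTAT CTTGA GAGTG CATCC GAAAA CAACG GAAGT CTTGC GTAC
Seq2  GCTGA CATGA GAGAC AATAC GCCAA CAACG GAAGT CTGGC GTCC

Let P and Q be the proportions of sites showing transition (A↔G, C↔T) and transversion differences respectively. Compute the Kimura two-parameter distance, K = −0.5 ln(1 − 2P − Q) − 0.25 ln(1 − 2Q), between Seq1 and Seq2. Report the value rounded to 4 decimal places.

Mismatches occur at site 1 (C↔G, transversion), site 4 (A↔G, transition), site 5 (T↔A, transversion), site 7 (T↔A, transversion), site 14 (T↔A, transversion), site 15 (G↔C, transversion), site 16 (C↔A, transversion), site 19 (C↔A, transversion), site 22 (A↔C, transversion), site 23 (A↔C, transversion), site 38 (T↔G, transversion), site 43 (A↔C, transversion).
Of the 12 differences, 1 transition and 11 transversions over 44 sites: P = 1/44 = 0.022727, Q = 11/44 = 0.250000.
d = −0.5·ln(0.704546) − 0.25·ln(0.500000) = −0.5·(-0.350202) − 0.25·(-0.693147) = 0.3484.

0.3484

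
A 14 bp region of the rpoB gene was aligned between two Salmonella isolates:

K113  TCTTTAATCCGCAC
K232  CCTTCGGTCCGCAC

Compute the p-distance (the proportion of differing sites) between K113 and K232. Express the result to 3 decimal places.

Mismatches occur at site 1 (T/C), site 5 (T/C), site 6 (A/G), site 7 (A/G).
There are 4 differences over 14 sites, so p = 4/14 = 0.286.

0.286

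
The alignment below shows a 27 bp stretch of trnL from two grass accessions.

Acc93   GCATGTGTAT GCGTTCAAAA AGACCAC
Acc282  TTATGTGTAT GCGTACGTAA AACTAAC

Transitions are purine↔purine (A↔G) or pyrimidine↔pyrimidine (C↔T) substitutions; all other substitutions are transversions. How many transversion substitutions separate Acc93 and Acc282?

5

The sequences differ at positions 1 (G/T, transversion), 2 (C/T, transition), 15 (T/A, transversion), 17 (A/G, transition), 18 (A/T, transversion), 22 (G/A, transition), 23 (A/C, transversion), 24 (C/T, transition), 25 (C/A, transversion).
Of the 9 differences, 4 transitions and 5 transversions, so the answer is 5.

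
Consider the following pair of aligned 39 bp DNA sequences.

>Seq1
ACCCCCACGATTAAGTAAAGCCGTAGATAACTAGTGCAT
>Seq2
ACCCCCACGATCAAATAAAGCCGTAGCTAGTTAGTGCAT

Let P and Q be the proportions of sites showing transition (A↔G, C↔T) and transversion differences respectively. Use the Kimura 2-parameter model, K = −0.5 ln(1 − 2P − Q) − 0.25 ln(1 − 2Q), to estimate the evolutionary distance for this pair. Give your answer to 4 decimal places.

0.1443

Differing sites — 12:T/C (Ti); 15:G/A (Ti); 27:A/C (Tv); 30:A/G (Ti); 31:C/T (Ti).
Of the 5 differences, 4 transitions and 1 transversion over 39 sites: P = 4/39 = 0.102564, Q = 1/39 = 0.025641.
d = −0.5·ln(0.769231) − 0.25·ln(0.948718) = −0.5·(-0.262364) − 0.25·(-0.052644) = 0.1443.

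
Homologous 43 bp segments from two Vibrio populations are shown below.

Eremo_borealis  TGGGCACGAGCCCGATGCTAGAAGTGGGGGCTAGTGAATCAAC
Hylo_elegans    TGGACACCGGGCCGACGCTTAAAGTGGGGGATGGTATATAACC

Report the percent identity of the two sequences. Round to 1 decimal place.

The sequences differ at positions 4 (G/A), 8 (G/C), 9 (A/G), 11 (C/G), 16 (T/C), 20 (A/T), 21 (G/A), 31 (C/A), 33 (A/G), 36 (G/A), 37 (A/T), 40 (C/A), 42 (A/C).
30 of the 43 sites match, so the percent identity is 30/43 × 100 = 69.8%.

69.8%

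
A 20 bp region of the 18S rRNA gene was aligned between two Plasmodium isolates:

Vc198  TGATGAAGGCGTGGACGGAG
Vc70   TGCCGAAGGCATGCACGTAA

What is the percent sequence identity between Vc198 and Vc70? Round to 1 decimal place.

Mismatches occur at site 3 (A↔C), site 4 (T↔C), site 11 (G↔A), site 14 (G↔C), site 18 (G↔T), site 20 (G↔A).
14 of the 20 sites match, so the percent identity is 14/20 × 100 = 70.0%.

70.0%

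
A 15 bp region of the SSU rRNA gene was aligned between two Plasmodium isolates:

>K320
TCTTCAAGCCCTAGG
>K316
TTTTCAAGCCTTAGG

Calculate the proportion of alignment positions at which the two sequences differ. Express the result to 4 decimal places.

0.1333

Differing sites — 2:C/T; 11:C/T.
There are 2 differences over 15 sites, so p = 2/15 = 0.1333.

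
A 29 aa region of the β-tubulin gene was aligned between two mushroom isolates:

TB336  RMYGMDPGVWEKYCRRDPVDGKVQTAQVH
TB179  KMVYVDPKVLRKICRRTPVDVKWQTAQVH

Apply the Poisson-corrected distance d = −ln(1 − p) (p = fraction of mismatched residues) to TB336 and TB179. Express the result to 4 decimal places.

0.4769

Mismatches occur at site 1 (R/K), site 3 (Y/V), site 4 (G/Y), site 5 (M/V), site 8 (G/K), site 10 (W/L), site 11 (E/R), site 13 (Y/I), site 17 (D/T), site 21 (G/V), site 23 (V/W).
p = 11/29 = 0.379310.
d = −ln(1 − 0.379310) = −ln(0.620690) = 0.4769.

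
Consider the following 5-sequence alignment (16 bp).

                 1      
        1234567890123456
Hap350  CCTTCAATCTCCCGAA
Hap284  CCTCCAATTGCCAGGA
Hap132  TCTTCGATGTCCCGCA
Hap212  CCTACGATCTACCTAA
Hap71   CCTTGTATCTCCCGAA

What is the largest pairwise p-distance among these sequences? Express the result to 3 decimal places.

Pairwise Hamming distances:
  Hap350 vs Hap284: 5
  Hap350 vs Hap132: 4
  Hap350 vs Hap212: 4
  Hap350 vs Hap71: 2
  Hap284 vs Hap132: 7
  Hap284 vs Hap212: 8
  Hap284 vs Hap71: 7
  Hap132 vs Hap212: 6
  Hap132 vs Hap71: 5
  Hap212 vs Hap71: 5
The largest is 8 mismatches, between Hap284 and Hap212; p = 8/16 = 0.500.

0.500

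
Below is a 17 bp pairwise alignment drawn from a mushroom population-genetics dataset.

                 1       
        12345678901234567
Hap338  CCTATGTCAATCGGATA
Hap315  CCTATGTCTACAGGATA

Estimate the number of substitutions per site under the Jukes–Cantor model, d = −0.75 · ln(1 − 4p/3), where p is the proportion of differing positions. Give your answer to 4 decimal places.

0.2012

Mismatches occur at site 9 (A/T), site 11 (T/C), site 12 (C/A).
p = 3/17 = 0.176471.
d = −0.75 · ln(1 − (4/3)·0.176471) = −0.75 · ln(0.764705) = −0.75 · (-0.268265) = 0.2012.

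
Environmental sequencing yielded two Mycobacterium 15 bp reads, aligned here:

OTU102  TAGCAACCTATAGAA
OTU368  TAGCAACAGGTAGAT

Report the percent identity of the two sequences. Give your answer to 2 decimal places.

Mismatches occur at site 8 (C→A), site 9 (T→G), site 10 (A→G), site 15 (A→T).
11 of the 15 sites match, so the percent identity is 11/15 × 100 = 73.33%.

73.33%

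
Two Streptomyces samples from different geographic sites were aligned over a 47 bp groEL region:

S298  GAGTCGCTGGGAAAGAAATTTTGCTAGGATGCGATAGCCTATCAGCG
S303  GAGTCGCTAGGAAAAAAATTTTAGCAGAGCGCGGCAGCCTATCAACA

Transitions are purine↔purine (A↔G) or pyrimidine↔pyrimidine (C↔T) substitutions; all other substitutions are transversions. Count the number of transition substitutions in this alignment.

The sequences differ at positions 9 (G/A, transition), 15 (G/A, transition), 23 (G/A, transition), 24 (C/G, transversion), 25 (T/C, transition), 28 (G/A, transition), 29 (A/G, transition), 30 (T/C, transition), 34 (A/G, transition), 35 (T/C, transition), 45 (G/A, transition), 47 (G/A, transition).
Of the 12 differences, 11 transitions and 1 transversion, so the answer is 11.

11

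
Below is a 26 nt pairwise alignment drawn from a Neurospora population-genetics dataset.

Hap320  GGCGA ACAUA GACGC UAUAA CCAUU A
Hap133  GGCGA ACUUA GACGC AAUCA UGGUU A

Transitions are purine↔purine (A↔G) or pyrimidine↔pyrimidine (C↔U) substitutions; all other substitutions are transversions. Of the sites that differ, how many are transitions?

The sequences differ at positions 8 (A/U, transversion), 16 (U/A, transversion), 19 (A/C, transversion), 21 (C/U, transition), 22 (C/G, transversion), 23 (A/G, transition).
Of the 6 differences, 2 transitions and 4 transversions, so the answer is 2.

2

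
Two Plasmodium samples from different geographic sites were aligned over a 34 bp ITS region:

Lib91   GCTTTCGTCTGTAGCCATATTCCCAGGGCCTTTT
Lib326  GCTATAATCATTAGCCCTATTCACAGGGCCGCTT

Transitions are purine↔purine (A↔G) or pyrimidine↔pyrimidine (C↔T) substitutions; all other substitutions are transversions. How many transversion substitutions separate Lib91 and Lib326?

7

The sequences differ at positions 4 (T/A, transversion), 6 (C/A, transversion), 7 (G/A, transition), 10 (T/A, transversion), 11 (G/T, transversion), 17 (A/C, transversion), 23 (C/A, transversion), 31 (T/G, transversion), 32 (T/C, transition).
Of the 9 differences, 2 transitions and 7 transversions, so the answer is 7.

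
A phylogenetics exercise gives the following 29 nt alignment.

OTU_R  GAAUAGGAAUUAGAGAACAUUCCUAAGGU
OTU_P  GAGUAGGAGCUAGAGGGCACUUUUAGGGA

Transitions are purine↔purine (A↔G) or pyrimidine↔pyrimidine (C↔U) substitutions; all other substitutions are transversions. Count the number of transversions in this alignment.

1

Differing sites — 3:A/G (Ti); 9:A/G (Ti); 10:U/C (Ti); 16:A/G (Ti); 17:A/G (Ti); 20:U/C (Ti); 22:C/U (Ti); 23:C/U (Ti); 26:A/G (Ti); 29:U/A (Tv).
Of the 10 differences, 9 transitions and 1 transversion, so the answer is 1.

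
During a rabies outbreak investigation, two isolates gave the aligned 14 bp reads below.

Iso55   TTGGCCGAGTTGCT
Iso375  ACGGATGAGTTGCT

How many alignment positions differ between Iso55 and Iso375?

The sequences differ at positions 1 (T/A), 2 (T/C), 5 (C/A), 6 (C/T).
That gives 4 mismatches out of 14 aligned sites, so the Hamming distance is 4.

4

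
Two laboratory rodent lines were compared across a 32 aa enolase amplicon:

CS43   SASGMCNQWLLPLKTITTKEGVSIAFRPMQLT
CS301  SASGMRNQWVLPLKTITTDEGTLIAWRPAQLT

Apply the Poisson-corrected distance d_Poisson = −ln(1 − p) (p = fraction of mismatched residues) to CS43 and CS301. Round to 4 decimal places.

0.2469

The sequences differ at positions 6 (C/R), 10 (L/V), 19 (K/D), 22 (V/T), 23 (S/L), 26 (F/W), 29 (M/A).
p = 7/32 = 0.218750.
d = −ln(1 − 0.218750) = −ln(0.781250) = 0.2469.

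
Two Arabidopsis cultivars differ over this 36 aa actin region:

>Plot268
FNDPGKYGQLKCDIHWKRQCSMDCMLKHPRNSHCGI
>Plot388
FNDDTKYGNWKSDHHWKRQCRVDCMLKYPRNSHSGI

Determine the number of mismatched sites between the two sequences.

10

Differing sites — 4:P/D; 5:G/T; 9:Q/N; 10:L/W; 12:C/S; 14:I/H; 21:S/R; 22:M/V; 28:H/Y; 34:C/S.
That gives 10 mismatches out of 36 aligned sites, so the Hamming distance is 10.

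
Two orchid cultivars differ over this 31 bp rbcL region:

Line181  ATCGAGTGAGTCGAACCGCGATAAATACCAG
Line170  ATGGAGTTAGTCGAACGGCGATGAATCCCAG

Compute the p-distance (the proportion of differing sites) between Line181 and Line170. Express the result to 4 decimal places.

0.1613

Differing sites — 3:C/G; 8:G/T; 17:C/G; 23:A/G; 27:A/C.
There are 5 differences over 31 sites, so p = 5/31 = 0.1613.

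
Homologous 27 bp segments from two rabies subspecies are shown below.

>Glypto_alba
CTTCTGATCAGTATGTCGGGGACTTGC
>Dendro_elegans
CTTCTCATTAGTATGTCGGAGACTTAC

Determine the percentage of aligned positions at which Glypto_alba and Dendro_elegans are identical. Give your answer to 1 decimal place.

85.2%

The sequences differ at positions 6 (G/C), 9 (C/T), 20 (G/A), 26 (G/A).
23 of the 27 sites match, so the percent identity is 23/27 × 100 = 85.2%.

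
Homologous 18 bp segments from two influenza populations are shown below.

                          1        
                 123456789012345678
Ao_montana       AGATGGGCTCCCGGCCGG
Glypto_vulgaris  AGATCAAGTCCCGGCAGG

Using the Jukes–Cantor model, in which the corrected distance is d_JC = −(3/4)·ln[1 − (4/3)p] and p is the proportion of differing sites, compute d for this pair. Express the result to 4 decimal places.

0.3470

Mismatches occur at site 5 (G↔C), site 6 (G↔A), site 7 (G↔A), site 8 (C↔G), site 16 (C↔A).
p = 5/18 = 0.277778.
d = −0.75 · ln(1 − (4/3)·0.277778) = −0.75 · ln(0.629629) = −0.75 · (-0.462625) = 0.3470.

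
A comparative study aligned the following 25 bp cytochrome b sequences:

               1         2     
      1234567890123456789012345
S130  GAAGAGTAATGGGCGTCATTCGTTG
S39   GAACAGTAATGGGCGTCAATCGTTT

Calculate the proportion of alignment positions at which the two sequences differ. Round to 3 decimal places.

Differing sites — 4:G/C; 19:T/A; 25:G/T.
There are 3 differences over 25 sites, so p = 3/25 = 0.120.

0.120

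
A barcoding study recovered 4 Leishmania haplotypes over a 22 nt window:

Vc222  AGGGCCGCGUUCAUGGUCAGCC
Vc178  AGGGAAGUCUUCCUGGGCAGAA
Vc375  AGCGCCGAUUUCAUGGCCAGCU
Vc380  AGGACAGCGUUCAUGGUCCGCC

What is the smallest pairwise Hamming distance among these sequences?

3

Pairwise Hamming distances:
  Vc222 vs Vc178: 8
  Vc222 vs Vc375: 5
  Vc222 vs Vc380: 3
  Vc178 vs Vc375: 9
  Vc178 vs Vc380: 9
  Vc375 vs Vc380: 8
The smallest is 3, between Vc222 and Vc380.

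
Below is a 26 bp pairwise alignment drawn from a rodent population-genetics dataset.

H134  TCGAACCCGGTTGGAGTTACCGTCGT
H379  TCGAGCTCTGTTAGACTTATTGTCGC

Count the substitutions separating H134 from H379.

8

Mismatches occur at site 5 (A→G), site 7 (C→T), site 9 (G→T), site 13 (G→A), site 16 (G→C), site 20 (C→T), site 21 (C→T), site 26 (T→C).
That gives 8 mismatches out of 26 aligned sites, so the Hamming distance is 8.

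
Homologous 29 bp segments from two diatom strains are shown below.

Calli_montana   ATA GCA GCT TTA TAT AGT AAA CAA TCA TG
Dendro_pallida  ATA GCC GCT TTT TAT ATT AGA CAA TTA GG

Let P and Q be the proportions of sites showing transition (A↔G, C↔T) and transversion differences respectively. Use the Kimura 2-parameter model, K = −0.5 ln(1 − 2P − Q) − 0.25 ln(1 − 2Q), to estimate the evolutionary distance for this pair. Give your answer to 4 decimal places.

Mismatches occur at site 6 (A→C, transversion), site 12 (A→T, transversion), site 17 (G→T, transversion), site 20 (A→G, transition), site 26 (C→T, transition), site 28 (T→G, transversion).
Of the 6 differences, 2 transitions and 4 transversions over 29 sites: P = 2/29 = 0.068966, Q = 4/29 = 0.137931.
d = −0.5·ln(0.724137) − 0.25·ln(0.724138) = −0.5·(-0.322775) − 0.25·(-0.322773) = 0.2421.

0.2421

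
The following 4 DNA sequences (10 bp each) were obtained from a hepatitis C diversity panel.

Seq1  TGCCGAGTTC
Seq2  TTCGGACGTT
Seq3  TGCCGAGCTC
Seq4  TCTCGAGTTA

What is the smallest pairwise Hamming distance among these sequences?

1

Pairwise Hamming distances:
  Seq1 vs Seq2: 5
  Seq1 vs Seq3: 1
  Seq1 vs Seq4: 3
  Seq2 vs Seq3: 5
  Seq2 vs Seq4: 6
  Seq3 vs Seq4: 4
The smallest is 1, between Seq1 and Seq3.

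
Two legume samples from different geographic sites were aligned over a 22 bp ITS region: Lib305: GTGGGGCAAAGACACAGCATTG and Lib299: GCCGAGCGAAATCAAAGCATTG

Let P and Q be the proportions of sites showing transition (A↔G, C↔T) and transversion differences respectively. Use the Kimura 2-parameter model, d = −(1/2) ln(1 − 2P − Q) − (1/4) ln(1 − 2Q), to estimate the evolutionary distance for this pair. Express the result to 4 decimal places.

0.4262

Differing sites — 2:T/C (Ti); 3:G/C (Tv); 5:G/A (Ti); 8:A/G (Ti); 11:G/A (Ti); 12:A/T (Tv); 15:C/A (Tv).
Of the 7 differences, 4 transitions and 3 transversions over 22 sites: P = 4/22 = 0.181818, Q = 3/22 = 0.136364.
d = −0.5·ln(0.500000) − 0.25·ln(0.727272) = −0.5·(-0.693147) − 0.25·(-0.318455) = 0.4262.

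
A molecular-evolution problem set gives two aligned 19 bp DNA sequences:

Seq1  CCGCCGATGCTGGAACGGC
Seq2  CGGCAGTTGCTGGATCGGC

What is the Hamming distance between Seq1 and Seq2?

4

The sequences differ at positions 2 (C/G), 5 (C/A), 7 (A/T), 15 (A/T).
That gives 4 mismatches out of 19 aligned sites, so the Hamming distance is 4.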